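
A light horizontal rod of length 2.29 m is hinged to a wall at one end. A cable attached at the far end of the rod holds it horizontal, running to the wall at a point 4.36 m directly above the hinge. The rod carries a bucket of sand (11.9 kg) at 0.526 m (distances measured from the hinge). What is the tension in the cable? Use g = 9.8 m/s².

About the hinge:
Bucket of sand: 11.9 × 9.8 = 116.6 N down at 0.526 m → arm 0.526 m, τ = 116.6 × 0.526 = 61.33 N·m clockwise.
Total clockwise load moment = 61.33 N·m.
The cable tension T acts at 2.29 m; only its component perpendicular to the rod, T sinθ, produces torque. sinθ = h/√(h²+d²) = 4.36/√(4.36²+2.29²) = 0.8853.
Setting net torque to zero: T × 2.29 × 0.8853 = 61.33 → T = 61.33 / 2.027 = 30.3 N.

T ≈ 30.3 N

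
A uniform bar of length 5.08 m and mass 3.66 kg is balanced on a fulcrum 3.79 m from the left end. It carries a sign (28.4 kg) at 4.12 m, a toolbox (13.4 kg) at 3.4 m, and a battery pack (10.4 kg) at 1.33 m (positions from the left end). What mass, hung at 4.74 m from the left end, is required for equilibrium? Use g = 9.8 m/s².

Sum moments about the fulcrum (at 3.79 m from the left end) (the support reaction has zero arm there).
Beam weight: 3.66 × 9.8 = 35.87 N down at 2.54 m → arm 1.25 m, τ = 35.87 × 1.25 = 44.84 N·m counterclockwise.
Sign: 28.4 × 9.8 = 278.3 N down at 4.12 m → arm 0.33 m, τ = 278.3 × 0.33 = 91.84 N·m clockwise.
Toolbox: 13.4 × 9.8 = 131.3 N down at 3.4 m → arm 0.39 m, τ = 131.3 × 0.39 = 51.21 N·m counterclockwise.
Battery pack: 10.4 × 9.8 = 101.9 N down at 1.33 m → arm 2.46 m, τ = 101.9 × 2.46 = 250.7 N·m counterclockwise.
Net moment of known loads = 254.9 N·m counterclockwise.
An unknown mass m at 4.74 m has arm 0.95 m; its moment is m·g·0.95 clockwise.
Balancing moments: m × 9.8 × 0.95 = 254.9, giving m = 254.9 / (9.8 × 0.95) = 27.4 kg.

m ≈ 27.4 kg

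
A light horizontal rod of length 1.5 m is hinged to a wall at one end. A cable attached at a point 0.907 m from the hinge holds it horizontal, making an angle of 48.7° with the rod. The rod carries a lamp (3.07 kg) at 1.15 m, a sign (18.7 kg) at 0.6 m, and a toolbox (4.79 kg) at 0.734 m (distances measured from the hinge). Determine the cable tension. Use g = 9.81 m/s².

T ≈ 263 N

Taking torques about the hinge:
Lamp: 3.07 × 9.81 = 30.12 N down at 1.15 m → arm 1.15 m, τ = 30.12 × 1.15 = 34.64 N·m clockwise.
Sign: 18.7 × 9.81 = 183.4 N down at 0.6 m → arm 0.6 m, τ = 183.4 × 0.6 = 110 N·m clockwise.
Toolbox: 4.79 × 9.81 = 46.99 N down at 0.734 m → arm 0.734 m, τ = 46.99 × 0.734 = 34.49 N·m clockwise.
Total clockwise load moment = 179.1 N·m.
The cable tension T acts at 0.907 m; only its component perpendicular to the rod, T sinθ, produces torque. sin 48.7° = 0.7513.
Balancing moments: T × 0.907 × 0.7513 = 179.1, giving T = 179.1 / 0.6814 = 263 N.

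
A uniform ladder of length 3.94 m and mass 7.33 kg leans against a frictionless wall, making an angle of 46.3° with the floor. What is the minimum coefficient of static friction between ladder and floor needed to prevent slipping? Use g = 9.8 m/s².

μ_min ≈ 0.478

Sum moments about the foot of the ladder (the floor normal and friction both act there and drop out).
Ladder weight 7.33×9.8 = 71.83 N acts at 1.97 m along the ladder; its horizontal arm is 1.97·cos46.3° = 1.361 m → τ = 97.76 N·m clockwise.
Wall normal N acts horizontally at the top; its moment arm is the height L sinθ = 3.94·sin46.3° = 2.848 m, counterclockwise.
For rotational equilibrium, N × 2.848 = 97.76, so N = 34.33 N.
ΣFx = 0 ⇒ f = N_wall = 34.33 N. ΣFy = 0 ⇒ N_floor = 71.83 N.
μ_min = f / N_floor = 34.33 / 71.83 = 0.478.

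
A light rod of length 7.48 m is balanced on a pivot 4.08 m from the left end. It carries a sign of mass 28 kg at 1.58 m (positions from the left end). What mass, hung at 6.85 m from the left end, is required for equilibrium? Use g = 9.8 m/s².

Take moments about the pivot (at 4.08 m from the left end).
Sign: 28 × 9.8 = 274.4 N down at 1.58 m → arm 2.5 m, τ = 274.4 × 2.5 = 686 N·m counterclockwise.
Net moment of known loads = 686 N·m counterclockwise.
An unknown mass m at 6.85 m has arm 2.77 m; its moment is m·g·2.77 clockwise.
Setting net torque to zero: m × 9.8 × 2.77 = 686 → m = 686 / (9.8 × 2.77) = 25.3 kg.

m ≈ 25.3 kg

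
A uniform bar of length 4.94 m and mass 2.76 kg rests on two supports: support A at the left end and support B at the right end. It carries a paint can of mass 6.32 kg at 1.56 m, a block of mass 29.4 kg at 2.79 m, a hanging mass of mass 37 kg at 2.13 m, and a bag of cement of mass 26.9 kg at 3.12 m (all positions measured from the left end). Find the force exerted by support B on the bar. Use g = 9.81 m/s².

R_B ≈ 519 N

Take moments about support A.
Beam weight: 2.76 × 9.81 = 27.08 N down at 2.47 m → arm 2.47 m, τ = 27.08 × 2.47 = 66.89 N·m clockwise.
Paint can: 6.32 × 9.81 = 62 N down at 1.56 m → arm 1.56 m, τ = 62 × 1.56 = 96.72 N·m clockwise.
Block: 29.4 × 9.81 = 288.4 N down at 2.79 m → arm 2.79 m, τ = 288.4 × 2.79 = 804.6 N·m clockwise.
Hanging mass: 37 × 9.81 = 363 N down at 2.13 m → arm 2.13 m, τ = 363 × 2.13 = 773.2 N·m clockwise.
Bag of cement: 26.9 × 9.81 = 263.9 N down at 3.12 m → arm 3.12 m, τ = 263.9 × 3.12 = 823.4 N·m clockwise.
Net load moment about support A = 2565 N·m clockwise.
Reaction R at support B is upward at 4.94 m, arm 4.94 m → moment R × 4.94 counterclockwise.
Setting net torque to zero: R × 4.94 = 2565 → R = 519 N.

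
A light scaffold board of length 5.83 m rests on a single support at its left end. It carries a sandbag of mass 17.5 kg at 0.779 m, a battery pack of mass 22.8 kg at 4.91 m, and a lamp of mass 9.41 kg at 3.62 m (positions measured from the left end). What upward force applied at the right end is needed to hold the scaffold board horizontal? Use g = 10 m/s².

Take moments about the left end.
Sandbag: 17.5 × 10 = 175 N down at 0.779 m → arm 0.779 m, τ = 175 × 0.779 = 136.3 N·m clockwise.
Battery pack: 22.8 × 10 = 228 N down at 4.91 m → arm 4.91 m, τ = 228 × 4.91 = 1119 N·m clockwise.
Lamp: 9.41 × 10 = 94.1 N down at 3.62 m → arm 3.62 m, τ = 94.1 × 3.62 = 340.6 N·m clockwise.
Net moment of the loads = 1596 N·m clockwise.
The upward force F acts at the right end, arm 5.83 m, giving F × 5.83 counterclockwise.
Setting net torque to zero: F × 5.83 = 1596 → F = 1596 / 5.83 = 274 N.

F ≈ 274 N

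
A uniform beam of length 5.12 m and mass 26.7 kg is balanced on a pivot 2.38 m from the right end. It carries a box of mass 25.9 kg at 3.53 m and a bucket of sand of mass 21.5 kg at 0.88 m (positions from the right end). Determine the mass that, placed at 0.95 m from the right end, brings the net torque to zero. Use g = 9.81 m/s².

Take moments about the pivot (at 2.38 m from the right end).
Beam weight: 26.7 × 9.81 = 261.9 N down at 2.56 m → arm 0.18 m, τ = 261.9 × 0.18 = 47.14 N·m counterclockwise.
Box: 25.9 × 9.81 = 254.1 N down at 3.53 m → arm 1.15 m, τ = 254.1 × 1.15 = 292.2 N·m counterclockwise.
Bucket of sand: 21.5 × 9.81 = 210.9 N down at 0.88 m → arm 1.5 m, τ = 210.9 × 1.5 = 316.4 N·m clockwise.
Net moment of known loads = 22.94 N·m counterclockwise.
An unknown mass m at 0.95 m has arm 1.43 m; its moment is m·g·1.43 clockwise.
Στ = 0 ⇒ m × 9.81 × 1.43 = 22.94 ⇒ m = 22.94 / (9.81 × 1.43) = 1.64 kg.

m ≈ 1.64 kg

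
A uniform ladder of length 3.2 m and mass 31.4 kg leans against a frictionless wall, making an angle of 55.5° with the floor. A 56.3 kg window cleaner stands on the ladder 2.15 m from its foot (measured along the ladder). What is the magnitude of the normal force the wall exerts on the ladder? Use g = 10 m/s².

Sum moments about the foot of the ladder (the floor normal and friction both act there and drop out).
Ladder weight 31.4×10 = 314 N acts at 1.6 m along the ladder; its horizontal arm is 1.6·cos55.5° = 0.9062 m → τ = 284.5 N·m clockwise.
Window cleaner: 56.3×10 = 563 N at 2.15 m → arm 1.218 m → τ = 685.7 N·m clockwise.
Wall normal N acts horizontally at the top; its moment arm is the height L sinθ = 3.2·sin55.5° = 2.637 m, counterclockwise.
Balancing moments: N × 2.637 = 970.2, giving N = 368 N.

N_wall ≈ 368 N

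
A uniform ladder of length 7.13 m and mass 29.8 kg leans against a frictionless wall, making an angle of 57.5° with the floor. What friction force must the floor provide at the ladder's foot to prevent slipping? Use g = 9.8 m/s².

Sum moments about the foot of the ladder (the floor normal and friction both act there and drop out).
Ladder weight 29.8×9.8 = 292 N acts at 3.565 m along the ladder; its horizontal arm is 3.565·cos57.5° = 1.915 m → τ = 559.2 N·m clockwise.
Wall normal N acts horizontally at the top; its moment arm is the height L sinθ = 7.13·sin57.5° = 6.013 m, counterclockwise.
For rotational equilibrium, N × 6.013 = 559.2, so N = 93 N.
ΣFx = 0: friction at the foot balances the wall's push, so f = N_wall = 93 N.

f ≈ 93 N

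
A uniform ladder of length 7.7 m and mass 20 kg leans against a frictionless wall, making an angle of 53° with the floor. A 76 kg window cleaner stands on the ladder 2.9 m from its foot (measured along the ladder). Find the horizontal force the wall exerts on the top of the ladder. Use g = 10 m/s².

N_wall ≈ 291 N

Taking torques about the foot of the ladder:
Ladder weight 20×10 = 200 N acts at 3.85 m along the ladder; its horizontal arm is 3.85·cos53° = 2.317 m → τ = 463.4 N·m clockwise.
Window cleaner: 76×10 = 760 N at 2.9 m → arm 1.745 m → τ = 1326 N·m clockwise.
Wall normal N acts horizontally at the top; its moment arm is the height L sinθ = 7.7·sin53° = 6.149 m, counterclockwise.
Setting net torque to zero: N × 6.149 = 1789 → N = 291 N.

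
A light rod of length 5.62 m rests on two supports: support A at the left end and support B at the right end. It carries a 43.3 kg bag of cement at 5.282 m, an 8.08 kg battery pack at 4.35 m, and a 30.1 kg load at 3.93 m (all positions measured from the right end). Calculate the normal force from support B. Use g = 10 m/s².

Choose support A as the axis so its reaction then has zero moment arm.
Bag of cement: 43.3 × 10 = 433 N down at 5.282 m → arm 0.338 m, τ = 433 × 0.338 = 146.4 N·m clockwise.
Battery pack: 8.08 × 10 = 80.8 N down at 4.35 m → arm 1.27 m, τ = 80.8 × 1.27 = 102.6 N·m clockwise.
Load: 30.1 × 10 = 301 N down at 3.93 m → arm 1.69 m, τ = 301 × 1.69 = 508.7 N·m clockwise.
Net load moment about support A = 757.7 N·m clockwise.
Reaction R at support B is upward at 0 m, arm 5.62 m → moment R × 5.62 counterclockwise.
For rotational equilibrium, R × 5.62 = 757.7, so R = 135 N.

R_B ≈ 135 N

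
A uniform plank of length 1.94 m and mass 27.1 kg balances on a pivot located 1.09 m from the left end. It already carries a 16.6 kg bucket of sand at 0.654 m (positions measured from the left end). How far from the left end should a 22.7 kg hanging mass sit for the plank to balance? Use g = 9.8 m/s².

x ≈ 1.55 m from the left end

Choose the pivot (at 1.09 m from the left end) as the axis so the support reaction has zero arm there.
Beam weight: 27.1 × 9.8 = 265.6 N down at 0.97 m → arm 0.12 m, τ = 265.6 × 0.12 = 31.87 N·m counterclockwise.
Bucket of sand: 16.6 × 9.8 = 162.7 N down at 0.654 m → arm 0.436 m, τ = 162.7 × 0.436 = 70.94 N·m counterclockwise.
Net moment of existing loads = 102.8 N·m counterclockwise.
The hanging mass weighs 22.7 × 9.8 = 222.5 N and must supply an equal clockwise moment, so its lever arm about the pivot is 102.8 / 222.5 = 0.462 m.
That puts it at 1.09 + 0.462 = 1.55 m from the left end.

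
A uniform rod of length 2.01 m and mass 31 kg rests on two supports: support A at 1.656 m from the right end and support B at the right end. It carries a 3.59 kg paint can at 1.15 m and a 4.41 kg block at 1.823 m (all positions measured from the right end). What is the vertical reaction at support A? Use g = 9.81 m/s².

About support B:
Beam weight: 31 × 9.81 = 304.1 N down at 1.005 m → arm 1.005 m, τ = 304.1 × 1.005 = 305.6 N·m counterclockwise.
Paint can: 3.59 × 9.81 = 35.22 N down at 1.15 m → arm 1.15 m, τ = 35.22 × 1.15 = 40.5 N·m counterclockwise.
Block: 4.41 × 9.81 = 43.26 N down at 1.823 m → arm 1.823 m, τ = 43.26 × 1.823 = 78.86 N·m counterclockwise.
Net load moment about support B = 425 N·m counterclockwise.
Reaction R at support A is upward at 1.656 m, arm 1.656 m → moment R × 1.656 clockwise.
Balancing moments: R × 1.656 = 425, giving R = 257 N.

R_A ≈ 257 N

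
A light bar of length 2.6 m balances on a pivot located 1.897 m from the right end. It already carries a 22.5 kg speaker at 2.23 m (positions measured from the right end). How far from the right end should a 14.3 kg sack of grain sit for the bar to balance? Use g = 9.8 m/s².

x ≈ 1.37 m from the right end

Take moments about the pivot (at 1.897 m from the right end).
Speaker: 22.5 × 9.8 = 220.5 N down at 2.23 m → arm 0.333 m, τ = 220.5 × 0.333 = 73.43 N·m counterclockwise.
Net moment of existing loads = 73.43 N·m counterclockwise.
The sack of grain weighs 14.3 × 9.8 = 140.1 N and must supply an equal clockwise moment, so its lever arm about the pivot is 73.43 / 140.1 = 0.524 m.
That puts it at 1.897 − 0.524 = 1.37 m from the right end.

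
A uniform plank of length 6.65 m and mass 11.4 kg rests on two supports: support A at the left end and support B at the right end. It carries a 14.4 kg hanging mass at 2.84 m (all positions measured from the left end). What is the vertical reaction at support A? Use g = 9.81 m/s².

R_A ≈ 137 N

Take moments about support B.
Beam weight: 11.4 × 9.81 = 111.8 N down at 3.325 m → arm 3.325 m, τ = 111.8 × 3.325 = 371.7 N·m counterclockwise.
Hanging mass: 14.4 × 9.81 = 141.3 N down at 2.84 m → arm 3.81 m, τ = 141.3 × 3.81 = 538.4 N·m counterclockwise.
Net load moment about support B = 910.1 N·m counterclockwise.
Reaction R at support A is upward at 0 m, arm 6.65 m → moment R × 6.65 clockwise.
Setting net torque to zero: R × 6.65 = 910.1 → R = 137 N.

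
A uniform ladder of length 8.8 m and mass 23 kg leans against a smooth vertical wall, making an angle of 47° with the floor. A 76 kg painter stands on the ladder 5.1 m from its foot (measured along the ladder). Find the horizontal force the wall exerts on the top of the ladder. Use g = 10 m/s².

Choose the foot of the ladder as the axis so the floor normal and friction both act there and drop out.
Ladder weight 23×10 = 230 N acts at 4.4 m along the ladder; its horizontal arm is 4.4·cos47° = 3.001 m → τ = 690.2 N·m clockwise.
Painter: 76×10 = 760 N at 5.1 m → arm 3.478 m → τ = 2643 N·m clockwise.
Wall normal N acts horizontally at the top; its moment arm is the height L sinθ = 8.8·sin47° = 6.436 m, counterclockwise.
Στ = 0 ⇒ N × 6.436 = 3333 ⇒ N = 518 N.

N_wall ≈ 518 N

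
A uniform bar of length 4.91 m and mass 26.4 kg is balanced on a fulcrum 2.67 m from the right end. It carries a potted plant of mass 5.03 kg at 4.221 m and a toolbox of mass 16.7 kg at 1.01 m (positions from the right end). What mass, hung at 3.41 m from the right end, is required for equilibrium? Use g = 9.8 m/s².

Choose the fulcrum (at 2.67 m from the right end) as the axis so the support reaction has zero arm there.
Beam weight: 26.4 × 9.8 = 258.7 N down at 2.455 m → arm 0.215 m, τ = 258.7 × 0.215 = 55.62 N·m clockwise.
Potted plant: 5.03 × 9.8 = 49.29 N down at 4.221 m → arm 1.551 m, τ = 49.29 × 1.551 = 76.45 N·m counterclockwise.
Toolbox: 16.7 × 9.8 = 163.7 N down at 1.01 m → arm 1.66 m, τ = 163.7 × 1.66 = 271.7 N·m clockwise.
Net moment of known loads = 250.9 N·m clockwise.
An unknown mass m at 3.41 m has arm 0.74 m; its moment is m·g·0.74 counterclockwise.
For rotational equilibrium, m × 9.8 × 0.74 = 250.9, so m = 250.9 / (9.8 × 0.74) = 34.6 kg.

m ≈ 34.6 kg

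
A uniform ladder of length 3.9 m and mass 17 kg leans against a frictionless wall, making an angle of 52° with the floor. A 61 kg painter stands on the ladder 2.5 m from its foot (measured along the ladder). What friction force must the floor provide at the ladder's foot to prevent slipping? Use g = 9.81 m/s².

Choose the foot of the ladder as the axis so the floor normal and friction both act there and drop out.
Ladder weight 17×9.81 = 166.8 N acts at 1.95 m along the ladder; its horizontal arm is 1.95·cos52° = 1.201 m → τ = 200.3 N·m clockwise.
Painter: 61×9.81 = 598.4 N at 2.5 m → arm 1.539 m → τ = 920.9 N·m clockwise.
Wall normal N acts horizontally at the top; its moment arm is the height L sinθ = 3.9·sin52° = 3.073 m, counterclockwise.
Setting net torque to zero: N × 3.073 = 1121 → N = 365 N.
ΣFx = 0: friction at the foot balances the wall's push, so f = N_wall = 365 N.

f ≈ 365 N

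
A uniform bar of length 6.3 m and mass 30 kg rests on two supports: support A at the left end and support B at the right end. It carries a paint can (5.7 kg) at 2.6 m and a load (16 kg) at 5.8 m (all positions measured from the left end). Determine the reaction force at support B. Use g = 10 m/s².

About support A:
Beam weight: 30 × 10 = 300 N down at 3.15 m → arm 3.15 m, τ = 300 × 3.15 = 945 N·m clockwise.
Paint can: 5.7 × 10 = 57 N down at 2.6 m → arm 2.6 m, τ = 57 × 2.6 = 148.2 N·m clockwise.
Load: 16 × 10 = 160 N down at 5.8 m → arm 5.8 m, τ = 160 × 5.8 = 928 N·m clockwise.
Net load moment about support A = 2021 N·m clockwise.
Reaction R at support B is upward at 6.3 m, arm 6.3 m → moment R × 6.3 counterclockwise.
Στ = 0 ⇒ R × 6.3 = 2021 ⇒ R = 321 N.

R_B ≈ 321 N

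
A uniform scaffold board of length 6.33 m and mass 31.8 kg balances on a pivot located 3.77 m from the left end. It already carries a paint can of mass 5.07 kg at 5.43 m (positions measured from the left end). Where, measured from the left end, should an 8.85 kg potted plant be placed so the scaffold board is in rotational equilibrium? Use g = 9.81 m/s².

Sum moments about the pivot (at 3.77 m from the left end) (the support reaction has zero arm there).
Beam weight: 31.8 × 9.81 = 312 N down at 3.165 m → arm 0.605 m, τ = 312 × 0.605 = 188.8 N·m counterclockwise.
Paint can: 5.07 × 9.81 = 49.74 N down at 5.43 m → arm 1.66 m, τ = 49.74 × 1.66 = 82.57 N·m clockwise.
Net moment of existing loads = 106.2 N·m counterclockwise.
The potted plant weighs 8.85 × 9.81 = 86.82 N and must supply an equal clockwise moment, so its lever arm about the pivot is 106.2 / 86.82 = 1.22 m.
That puts it at 3.77 + 1.22 = 4.99 m from the left end.

x ≈ 4.99 m from the left end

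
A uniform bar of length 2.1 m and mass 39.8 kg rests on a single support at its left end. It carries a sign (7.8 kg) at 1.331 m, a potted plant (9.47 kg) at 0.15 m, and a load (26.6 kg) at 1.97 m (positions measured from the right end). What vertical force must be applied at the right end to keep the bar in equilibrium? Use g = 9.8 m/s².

F ≈ 325 N

Sum moments about the left end (the unknown pivot reaction has zero arm there).
Beam weight: 39.8 × 9.8 = 390 N down at 1.05 m → arm 1.05 m, τ = 390 × 1.05 = 409.5 N·m clockwise.
Sign: 7.8 × 9.8 = 76.44 N down at 1.331 m → arm 0.769 m, τ = 76.44 × 0.769 = 58.78 N·m clockwise.
Potted plant: 9.47 × 9.8 = 92.81 N down at 0.15 m → arm 1.95 m, τ = 92.81 × 1.95 = 181 N·m clockwise.
Load: 26.6 × 9.8 = 260.7 N down at 1.97 m → arm 0.13 m, τ = 260.7 × 0.13 = 33.89 N·m clockwise.
Net moment of the loads = 683.2 N·m clockwise.
The upward force F acts at the right end, arm 2.1 m, giving F × 2.1 counterclockwise.
Στ = 0 ⇒ F × 2.1 = 683.2 ⇒ F = 683.2 / 2.1 = 325 N.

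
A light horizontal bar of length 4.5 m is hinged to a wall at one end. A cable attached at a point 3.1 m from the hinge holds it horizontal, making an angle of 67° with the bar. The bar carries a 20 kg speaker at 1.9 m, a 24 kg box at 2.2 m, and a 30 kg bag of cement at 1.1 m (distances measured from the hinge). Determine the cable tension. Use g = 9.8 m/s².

T ≈ 425 N

Choose the hinge as the axis so the unknown hinge reaction has zero arm there.
Speaker: 20 × 9.8 = 196 N down at 1.9 m → arm 1.9 m, τ = 196 × 1.9 = 372.4 N·m clockwise.
Box: 24 × 9.8 = 235.2 N down at 2.2 m → arm 2.2 m, τ = 235.2 × 2.2 = 517.4 N·m clockwise.
Bag of cement: 30 × 9.8 = 294 N down at 1.1 m → arm 1.1 m, τ = 294 × 1.1 = 323.4 N·m clockwise.
Total clockwise load moment = 1213 N·m.
The cable tension T acts at 3.1 m; only its component perpendicular to the bar, T sinθ, produces torque. sin 67° = 0.9205.
For rotational equilibrium, T × 3.1 × 0.9205 = 1213, so T = 1213 / 2.854 = 425 N.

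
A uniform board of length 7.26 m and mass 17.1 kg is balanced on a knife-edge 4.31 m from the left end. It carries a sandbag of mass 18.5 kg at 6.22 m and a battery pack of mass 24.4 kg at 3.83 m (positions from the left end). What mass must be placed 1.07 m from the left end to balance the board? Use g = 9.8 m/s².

m ≈ 3.7 kg

About the knife-edge (at 4.31 m from the left end):
Beam weight: 17.1 × 9.8 = 167.6 N down at 3.63 m → arm 0.68 m, τ = 167.6 × 0.68 = 114 N·m counterclockwise.
Sandbag: 18.5 × 9.8 = 181.3 N down at 6.22 m → arm 1.91 m, τ = 181.3 × 1.91 = 346.3 N·m clockwise.
Battery pack: 24.4 × 9.8 = 239.1 N down at 3.83 m → arm 0.48 m, τ = 239.1 × 0.48 = 114.8 N·m counterclockwise.
Net moment of known loads = 117.5 N·m clockwise.
An unknown mass m at 1.07 m has arm 3.24 m; its moment is m·g·3.24 counterclockwise.
Setting net torque to zero: m × 9.8 × 3.24 = 117.5 → m = 117.5 / (9.8 × 3.24) = 3.7 kg.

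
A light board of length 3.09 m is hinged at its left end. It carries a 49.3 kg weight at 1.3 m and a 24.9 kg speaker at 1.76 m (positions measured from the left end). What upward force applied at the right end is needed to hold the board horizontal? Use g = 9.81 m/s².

Sum moments about the left end (the unknown pivot reaction has zero arm there).
Weight: 49.3 × 9.81 = 483.6 N down at 1.3 m → arm 1.3 m, τ = 483.6 × 1.3 = 628.7 N·m clockwise.
Speaker: 24.9 × 9.81 = 244.3 N down at 1.76 m → arm 1.76 m, τ = 244.3 × 1.76 = 430 N·m clockwise.
Net moment of the loads = 1059 N·m clockwise.
The upward force F acts at the right end, arm 3.09 m, giving F × 3.09 counterclockwise.
Setting net torque to zero: F × 3.09 = 1059 → F = 1059 / 3.09 = 343 N.

F ≈ 343 N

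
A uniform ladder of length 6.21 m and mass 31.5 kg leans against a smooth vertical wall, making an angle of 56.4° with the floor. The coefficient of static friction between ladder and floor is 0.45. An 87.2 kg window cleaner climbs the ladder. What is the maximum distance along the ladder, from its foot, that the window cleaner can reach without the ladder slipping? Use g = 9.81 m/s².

d ≈ 4.6 m

Take moments about the foot of the ladder.
Ladder weight 31.5×9.81 = 309 N acts at 3.105 m along the ladder; its horizontal arm is 3.105·cos56.4° = 1.718 m → τ = 530.9 N·m clockwise.
Window cleaner weight 87.2×9.81 = 855.4 N at distance d → arm d·cos56.4° → τ = 855.4·d·0.5534 clockwise.
Wall normal N at the top has arm L sinθ = 5.172 m counterclockwise, so Στ = 0 gives N·5.172 = 530.9 + 473.4·d.
ΣFy = 0 ⇒ N_floor = 1164 N, so the maximum friction is μ_s·N_floor = 0.45×1164 = 523.8 N. ΣFx = 0 ⇒ N_wall = f, so at the slipping point N = 523.8 N.
Substituting: 523.8×5.172 = 530.9 + 473.4·d ⇒ d = (2709 − 530.9) / 473.4 = 4.6 m.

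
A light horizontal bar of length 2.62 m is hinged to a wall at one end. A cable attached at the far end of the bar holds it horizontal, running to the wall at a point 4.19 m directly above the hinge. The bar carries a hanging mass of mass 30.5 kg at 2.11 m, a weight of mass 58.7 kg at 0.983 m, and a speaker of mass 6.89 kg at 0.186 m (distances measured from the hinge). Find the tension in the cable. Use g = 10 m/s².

T ≈ 555 N

Choose the hinge as the axis so the unknown hinge reaction has zero arm there.
Hanging mass: 30.5 × 10 = 305 N down at 2.11 m → arm 2.11 m, τ = 305 × 2.11 = 643.5 N·m clockwise.
Weight: 58.7 × 10 = 587 N down at 0.983 m → arm 0.983 m, τ = 587 × 0.983 = 577 N·m clockwise.
Speaker: 6.89 × 10 = 68.9 N down at 0.186 m → arm 0.186 m, τ = 68.9 × 0.186 = 12.82 N·m clockwise.
Total clockwise load moment = 1233 N·m.
The cable tension T acts at 2.62 m; only its component perpendicular to the bar, T sinθ, produces torque. sinθ = h/√(h²+d²) = 4.19/√(4.19²+2.62²) = 0.8479.
Balancing moments: T × 2.62 × 0.8479 = 1233, giving T = 1233 / 2.221 = 555 N.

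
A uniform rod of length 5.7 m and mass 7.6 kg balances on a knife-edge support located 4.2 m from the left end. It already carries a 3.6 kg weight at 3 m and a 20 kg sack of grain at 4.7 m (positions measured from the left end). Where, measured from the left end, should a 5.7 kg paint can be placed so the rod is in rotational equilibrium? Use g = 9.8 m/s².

x ≈ 5 m from the left end

Taking torques about the knife-edge support (at 4.2 m from the left end):
Beam weight: 7.6 × 9.8 = 74.48 N down at 2.85 m → arm 1.35 m, τ = 74.48 × 1.35 = 100.5 N·m counterclockwise.
Weight: 3.6 × 9.8 = 35.28 N down at 3 m → arm 1.2 m, τ = 35.28 × 1.2 = 42.34 N·m counterclockwise.
Sack of grain: 20 × 9.8 = 196 N down at 4.7 m → arm 0.5 m, τ = 196 × 0.5 = 98 N·m clockwise.
Net moment of existing loads = 44.84 N·m counterclockwise.
The paint can weighs 5.7 × 9.8 = 55.86 N and must supply an equal clockwise moment, so its lever arm about the knife-edge support is 44.84 / 55.86 = 0.803 m.
That puts it at 4.2 + 0.803 = 5 m from the left end.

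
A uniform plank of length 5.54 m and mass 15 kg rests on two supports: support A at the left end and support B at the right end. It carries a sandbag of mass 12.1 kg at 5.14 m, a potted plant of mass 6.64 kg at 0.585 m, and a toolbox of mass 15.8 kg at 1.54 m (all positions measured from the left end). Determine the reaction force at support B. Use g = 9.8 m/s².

R_B ≈ 233 N

Taking torques about support A:
Beam weight: 15 × 9.8 = 147 N down at 2.77 m → arm 2.77 m, τ = 147 × 2.77 = 407.2 N·m clockwise.
Sandbag: 12.1 × 9.8 = 118.6 N down at 5.14 m → arm 5.14 m, τ = 118.6 × 5.14 = 609.6 N·m clockwise.
Potted plant: 6.64 × 9.8 = 65.07 N down at 0.585 m → arm 0.585 m, τ = 65.07 × 0.585 = 38.07 N·m clockwise.
Toolbox: 15.8 × 9.8 = 154.8 N down at 1.54 m → arm 1.54 m, τ = 154.8 × 1.54 = 238.4 N·m clockwise.
Net load moment about support A = 1293 N·m clockwise.
Reaction R at support B is upward at 5.54 m, arm 5.54 m → moment R × 5.54 counterclockwise.
Setting net torque to zero: R × 5.54 = 1293 → R = 233 N.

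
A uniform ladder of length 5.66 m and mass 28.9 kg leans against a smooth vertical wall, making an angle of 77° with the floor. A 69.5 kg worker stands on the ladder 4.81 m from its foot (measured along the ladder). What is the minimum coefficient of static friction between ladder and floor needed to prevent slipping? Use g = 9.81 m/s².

Choose the foot of the ladder as the axis so the floor normal and friction both act there and drop out.
Ladder weight 28.9×9.81 = 283.5 N acts at 2.83 m along the ladder; its horizontal arm is 2.83·cos77° = 0.6366 m → τ = 180.5 N·m clockwise.
Worker: 69.5×9.81 = 681.8 N at 4.81 m → arm 1.082 m → τ = 737.7 N·m clockwise.
Wall normal N acts horizontally at the top; its moment arm is the height L sinθ = 5.66·sin77° = 5.515 m, counterclockwise.
Στ = 0 ⇒ N × 5.515 = 918.2 ⇒ N = 166.5 N.
ΣFx = 0 ⇒ f = N_wall = 166.5 N. ΣFy = 0 ⇒ N_floor = 965.3 N.
μ_min = f / N_floor = 166.5 / 965.3 = 0.172.

μ_min ≈ 0.172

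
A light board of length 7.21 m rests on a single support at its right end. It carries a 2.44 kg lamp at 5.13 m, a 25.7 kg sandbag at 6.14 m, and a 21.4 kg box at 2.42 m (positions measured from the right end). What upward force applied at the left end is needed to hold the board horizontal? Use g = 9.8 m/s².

About the right end:
Lamp: 2.44 × 9.8 = 23.91 N down at 5.13 m → arm 5.13 m, τ = 23.91 × 5.13 = 122.7 N·m counterclockwise.
Sandbag: 25.7 × 9.8 = 251.9 N down at 6.14 m → arm 6.14 m, τ = 251.9 × 6.14 = 1547 N·m counterclockwise.
Box: 21.4 × 9.8 = 209.7 N down at 2.42 m → arm 2.42 m, τ = 209.7 × 2.42 = 507.5 N·m counterclockwise.
Net moment of the loads = 2177 N·m counterclockwise.
The upward force F acts at the left end, arm 7.21 m, giving F × 7.21 clockwise.
Στ = 0 ⇒ F × 7.21 = 2177 ⇒ F = 2177 / 7.21 = 302 N.

F ≈ 302 N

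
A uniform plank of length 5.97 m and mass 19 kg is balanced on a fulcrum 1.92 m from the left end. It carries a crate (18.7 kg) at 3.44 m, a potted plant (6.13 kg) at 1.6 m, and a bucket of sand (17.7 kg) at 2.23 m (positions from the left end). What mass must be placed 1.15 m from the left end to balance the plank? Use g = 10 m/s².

About the fulcrum (at 1.92 m from the left end):
Beam weight: 19 × 10 = 190 N down at 2.985 m → arm 1.065 m, τ = 190 × 1.065 = 202.3 N·m clockwise.
Crate: 18.7 × 10 = 187 N down at 3.44 m → arm 1.52 m, τ = 187 × 1.52 = 284.2 N·m clockwise.
Potted plant: 6.13 × 10 = 61.3 N down at 1.6 m → arm 0.32 m, τ = 61.3 × 0.32 = 19.62 N·m counterclockwise.
Bucket of sand: 17.7 × 10 = 177 N down at 2.23 m → arm 0.31 m, τ = 177 × 0.31 = 54.87 N·m clockwise.
Net moment of known loads = 521.8 N·m clockwise.
An unknown mass m at 1.15 m has arm 0.77 m; its moment is m·g·0.77 counterclockwise.
Στ = 0 ⇒ m × 10 × 0.77 = 521.8 ⇒ m = 521.8 / (10 × 0.77) = 67.8 kg.

m ≈ 67.8 kg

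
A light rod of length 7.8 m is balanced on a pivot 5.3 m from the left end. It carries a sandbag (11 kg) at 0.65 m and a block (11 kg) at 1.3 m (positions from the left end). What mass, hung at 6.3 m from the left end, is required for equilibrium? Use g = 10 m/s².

m ≈ 95.2 kg

Choose the pivot (at 5.3 m from the left end) as the axis so the support reaction has zero arm there.
Sandbag: 11 × 10 = 110 N down at 0.65 m → arm 4.65 m, τ = 110 × 4.65 = 511.5 N·m counterclockwise.
Block: 11 × 10 = 110 N down at 1.3 m → arm 4 m, τ = 110 × 4 = 440 N·m counterclockwise.
Net moment of known loads = 951.5 N·m counterclockwise.
An unknown mass m at 6.3 m has arm 1 m; its moment is m·g·1 clockwise.
For rotational equilibrium, m × 10 × 1 = 951.5, so m = 951.5 / (10 × 1) = 95.2 kg.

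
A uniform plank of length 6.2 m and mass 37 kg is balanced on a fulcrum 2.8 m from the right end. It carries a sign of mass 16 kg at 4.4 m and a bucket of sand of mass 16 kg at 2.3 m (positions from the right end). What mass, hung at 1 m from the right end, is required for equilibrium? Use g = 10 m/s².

About the fulcrum (at 2.8 m from the right end):
Beam weight: 37 × 10 = 370 N down at 3.1 m → arm 0.3 m, τ = 370 × 0.3 = 111 N·m counterclockwise.
Sign: 16 × 10 = 160 N down at 4.4 m → arm 1.6 m, τ = 160 × 1.6 = 256 N·m counterclockwise.
Bucket of sand: 16 × 10 = 160 N down at 2.3 m → arm 0.5 m, τ = 160 × 0.5 = 80 N·m clockwise.
Net moment of known loads = 287 N·m counterclockwise.
An unknown mass m at 1 m has arm 1.8 m; its moment is m·g·1.8 clockwise.
Balancing moments: m × 10 × 1.8 = 287, giving m = 287 / (10 × 1.8) = 15.9 kg.

m ≈ 15.9 kg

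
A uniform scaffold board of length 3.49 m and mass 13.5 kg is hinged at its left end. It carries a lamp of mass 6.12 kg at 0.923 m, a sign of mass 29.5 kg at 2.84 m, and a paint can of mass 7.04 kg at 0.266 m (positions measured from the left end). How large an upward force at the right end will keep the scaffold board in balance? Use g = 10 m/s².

Sum moments about the left end (the unknown pivot reaction has zero arm there).
Beam weight: 13.5 × 10 = 135 N down at 1.745 m → arm 1.745 m, τ = 135 × 1.745 = 235.6 N·m clockwise.
Lamp: 6.12 × 10 = 61.2 N down at 0.923 m → arm 0.923 m, τ = 61.2 × 0.923 = 56.49 N·m clockwise.
Sign: 29.5 × 10 = 295 N down at 2.84 m → arm 2.84 m, τ = 295 × 2.84 = 837.8 N·m clockwise.
Paint can: 7.04 × 10 = 70.4 N down at 0.266 m → arm 0.266 m, τ = 70.4 × 0.266 = 18.73 N·m clockwise.
Net moment of the loads = 1149 N·m clockwise.
The upward force F acts at the right end, arm 3.49 m, giving F × 3.49 counterclockwise.
Balancing moments: F × 3.49 = 1149, giving F = 1149 / 3.49 = 329 N.

F ≈ 329 N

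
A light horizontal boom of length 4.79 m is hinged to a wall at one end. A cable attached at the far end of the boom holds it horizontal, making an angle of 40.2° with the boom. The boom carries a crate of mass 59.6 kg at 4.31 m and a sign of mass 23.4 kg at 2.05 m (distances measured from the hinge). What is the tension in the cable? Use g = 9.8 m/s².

T ≈ 966 N

Sum moments about the hinge (the unknown hinge reaction has zero arm there).
Crate: 59.6 × 9.8 = 584.1 N down at 4.31 m → arm 4.31 m, τ = 584.1 × 4.31 = 2517 N·m clockwise.
Sign: 23.4 × 9.8 = 229.3 N down at 2.05 m → arm 2.05 m, τ = 229.3 × 2.05 = 470.1 N·m clockwise.
Total clockwise load moment = 2987 N·m.
The cable tension T acts at 4.79 m; only its component perpendicular to the boom, T sinθ, produces torque. sin 40.2° = 0.6455.
Στ = 0 ⇒ T × 4.79 × 0.6455 = 2987 ⇒ T = 2987 / 3.092 = 966 N.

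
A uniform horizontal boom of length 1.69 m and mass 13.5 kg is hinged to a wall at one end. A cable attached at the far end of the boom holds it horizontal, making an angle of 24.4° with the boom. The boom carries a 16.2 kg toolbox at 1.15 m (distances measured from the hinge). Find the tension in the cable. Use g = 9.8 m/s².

About the hinge:
Beam weight: 13.5 × 9.8 = 132.3 N down at 0.845 m → arm 0.845 m, τ = 132.3 × 0.845 = 111.8 N·m clockwise.
Toolbox: 16.2 × 9.8 = 158.8 N down at 1.15 m → arm 1.15 m, τ = 158.8 × 1.15 = 182.6 N·m clockwise.
Total clockwise load moment = 294.4 N·m.
The cable tension T acts at 1.69 m; only its component perpendicular to the boom, T sinθ, produces torque. sin 24.4° = 0.4131.
Balancing moments: T × 1.69 × 0.4131 = 294.4, giving T = 294.4 / 0.6981 = 422 N.

T ≈ 422 N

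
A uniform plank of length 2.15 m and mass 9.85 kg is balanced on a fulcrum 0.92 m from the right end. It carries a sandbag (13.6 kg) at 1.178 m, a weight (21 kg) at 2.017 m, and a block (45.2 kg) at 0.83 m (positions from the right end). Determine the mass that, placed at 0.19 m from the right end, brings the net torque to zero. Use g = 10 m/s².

m ≈ 32.9 kg

Choose the fulcrum (at 0.92 m from the right end) as the axis so the support reaction has zero arm there.
Beam weight: 9.85 × 10 = 98.5 N down at 1.075 m → arm 0.155 m, τ = 98.5 × 0.155 = 15.27 N·m counterclockwise.
Sandbag: 13.6 × 10 = 136 N down at 1.178 m → arm 0.258 m, τ = 136 × 0.258 = 35.09 N·m counterclockwise.
Weight: 21 × 10 = 210 N down at 2.017 m → arm 1.097 m, τ = 210 × 1.097 = 230.4 N·m counterclockwise.
Block: 45.2 × 10 = 452 N down at 0.83 m → arm 0.09 m, τ = 452 × 0.09 = 40.68 N·m clockwise.
Net moment of known loads = 240.1 N·m counterclockwise.
An unknown mass m at 0.19 m has arm 0.73 m; its moment is m·g·0.73 clockwise.
Στ = 0 ⇒ m × 10 × 0.73 = 240.1 ⇒ m = 240.1 / (10 × 0.73) = 32.9 kg.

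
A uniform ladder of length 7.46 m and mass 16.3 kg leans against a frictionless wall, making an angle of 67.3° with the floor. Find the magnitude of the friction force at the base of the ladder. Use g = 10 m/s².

f ≈ 34.1 N

About the foot of the ladder:
Ladder weight 16.3×10 = 163 N acts at 3.73 m along the ladder; its horizontal arm is 3.73·cos67.3° = 1.439 m → τ = 234.6 N·m clockwise.
Wall normal N acts horizontally at the top; its moment arm is the height L sinθ = 7.46·sin67.3° = 6.882 m, counterclockwise.
Στ = 0 ⇒ N × 6.882 = 234.6 ⇒ N = 34.1 N.
ΣFx = 0: friction at the foot balances the wall's push, so f = N_wall = 34.1 N.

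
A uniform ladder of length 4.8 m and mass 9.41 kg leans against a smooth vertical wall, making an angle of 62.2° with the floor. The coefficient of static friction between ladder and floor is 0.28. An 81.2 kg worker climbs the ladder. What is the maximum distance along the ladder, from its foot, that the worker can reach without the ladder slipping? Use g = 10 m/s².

Choose the foot of the ladder as the axis so the floor normal and friction both act there and drop out.
Ladder weight 9.41×10 = 94.1 N acts at 2.4 m along the ladder; its horizontal arm is 2.4·cos62.2° = 1.119 m → τ = 105.3 N·m clockwise.
Worker weight 81.2×10 = 812 N at distance d → arm d·cos62.2° → τ = 812·d·0.4664 clockwise.
Wall normal N at the top has arm L sinθ = 4.246 m counterclockwise, so Στ = 0 gives N·4.246 = 105.3 + 378.7·d.
ΣFy = 0 ⇒ N_floor = 906.1 N, so the maximum friction is μ_s·N_floor = 0.28×906.1 = 253.7 N. ΣFx = 0 ⇒ N_wall = f, so at the slipping point N = 253.7 N.
Substituting: 253.7×4.246 = 105.3 + 378.7·d ⇒ d = (1077 − 105.3) / 378.7 = 2.57 m.

d ≈ 2.57 m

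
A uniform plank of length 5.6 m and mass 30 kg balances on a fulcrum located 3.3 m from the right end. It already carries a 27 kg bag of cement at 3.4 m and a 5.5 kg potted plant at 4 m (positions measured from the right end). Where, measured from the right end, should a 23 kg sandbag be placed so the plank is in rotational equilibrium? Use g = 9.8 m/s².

x ≈ 3.67 m from the right end

Taking torques about the fulcrum (at 3.3 m from the right end):
Beam weight: 30 × 9.8 = 294 N down at 2.8 m → arm 0.5 m, τ = 294 × 0.5 = 147 N·m clockwise.
Bag of cement: 27 × 9.8 = 264.6 N down at 3.4 m → arm 0.1 m, τ = 264.6 × 0.1 = 26.46 N·m counterclockwise.
Potted plant: 5.5 × 9.8 = 53.9 N down at 4 m → arm 0.7 m, τ = 53.9 × 0.7 = 37.73 N·m counterclockwise.
Net moment of existing loads = 82.81 N·m clockwise.
The sandbag weighs 23 × 9.8 = 225.4 N and must supply an equal counterclockwise moment, so its lever arm about the fulcrum is 82.81 / 225.4 = 0.367 m.
That puts it at 3.3 + 0.367 = 3.67 m from the right end.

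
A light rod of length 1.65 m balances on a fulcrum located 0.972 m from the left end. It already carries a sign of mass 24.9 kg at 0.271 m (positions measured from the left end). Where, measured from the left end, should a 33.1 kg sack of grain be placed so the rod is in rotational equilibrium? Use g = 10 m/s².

Taking torques about the fulcrum (at 0.972 m from the left end):
Sign: 24.9 × 10 = 249 N down at 0.271 m → arm 0.701 m, τ = 249 × 0.701 = 174.5 N·m counterclockwise.
Net moment of existing loads = 174.5 N·m counterclockwise.
The sack of grain weighs 33.1 × 10 = 331 N and must supply an equal clockwise moment, so its lever arm about the fulcrum is 174.5 / 331 = 0.527 m.
That puts it at 0.972 + 0.527 = 1.5 m from the left end.

x ≈ 1.5 m from the left end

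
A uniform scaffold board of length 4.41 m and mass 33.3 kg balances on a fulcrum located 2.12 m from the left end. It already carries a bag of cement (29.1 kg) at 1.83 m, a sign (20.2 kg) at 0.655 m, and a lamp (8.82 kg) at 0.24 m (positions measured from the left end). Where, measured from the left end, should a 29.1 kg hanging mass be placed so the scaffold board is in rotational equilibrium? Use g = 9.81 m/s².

x ≈ 3.9 m from the left end

Take moments about the fulcrum (at 2.12 m from the left end).
Beam weight: 33.3 × 9.81 = 326.7 N down at 2.205 m → arm 0.085 m, τ = 326.7 × 0.085 = 27.77 N·m clockwise.
Bag of cement: 29.1 × 9.81 = 285.5 N down at 1.83 m → arm 0.29 m, τ = 285.5 × 0.29 = 82.79 N·m counterclockwise.
Sign: 20.2 × 9.81 = 198.2 N down at 0.655 m → arm 1.465 m, τ = 198.2 × 1.465 = 290.4 N·m counterclockwise.
Lamp: 8.82 × 9.81 = 86.52 N down at 0.24 m → arm 1.88 m, τ = 86.52 × 1.88 = 162.7 N·m counterclockwise.
Net moment of existing loads = 508.1 N·m counterclockwise.
The hanging mass weighs 29.1 × 9.81 = 285.5 N and must supply an equal clockwise moment, so its lever arm about the fulcrum is 508.1 / 285.5 = 1.78 m.
That puts it at 2.12 + 1.78 = 3.9 m from the left end.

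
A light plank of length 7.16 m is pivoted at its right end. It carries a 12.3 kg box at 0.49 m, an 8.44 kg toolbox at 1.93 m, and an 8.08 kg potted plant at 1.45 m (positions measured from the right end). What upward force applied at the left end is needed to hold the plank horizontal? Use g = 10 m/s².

Taking torques about the right end:
Box: 12.3 × 10 = 123 N down at 0.49 m → arm 0.49 m, τ = 123 × 0.49 = 60.27 N·m counterclockwise.
Toolbox: 8.44 × 10 = 84.4 N down at 1.93 m → arm 1.93 m, τ = 84.4 × 1.93 = 162.9 N·m counterclockwise.
Potted plant: 8.08 × 10 = 80.8 N down at 1.45 m → arm 1.45 m, τ = 80.8 × 1.45 = 117.2 N·m counterclockwise.
Net moment of the loads = 340.4 N·m counterclockwise.
The upward force F acts at the left end, arm 7.16 m, giving F × 7.16 clockwise.
Στ = 0 ⇒ F × 7.16 = 340.4 ⇒ F = 340.4 / 7.16 = 47.5 N.

F ≈ 47.5 N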